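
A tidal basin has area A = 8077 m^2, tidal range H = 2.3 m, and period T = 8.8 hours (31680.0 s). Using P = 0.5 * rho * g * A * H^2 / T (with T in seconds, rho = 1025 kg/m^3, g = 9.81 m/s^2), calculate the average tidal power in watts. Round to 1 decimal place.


Convert period to seconds: T = 8.8 * 3600 = 31680.0 s
H^2 = 2.3^2 = 5.29
P = 0.5 * rho * g * A * H^2 / T
P = 0.5 * 1025 * 9.81 * 8077 * 5.29 / 31680.0
P = 6780.8 W

6780.8


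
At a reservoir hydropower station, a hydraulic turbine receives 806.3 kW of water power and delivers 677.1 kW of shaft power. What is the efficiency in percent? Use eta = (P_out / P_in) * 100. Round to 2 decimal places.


Turbine efficiency = (output power / input power) * 100
eta = (677.1 / 806.3) * 100
eta = 83.98%

83.98


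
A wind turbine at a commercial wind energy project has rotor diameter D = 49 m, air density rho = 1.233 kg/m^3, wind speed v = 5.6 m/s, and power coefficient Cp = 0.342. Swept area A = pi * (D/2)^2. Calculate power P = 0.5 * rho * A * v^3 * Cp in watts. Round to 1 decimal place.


Step 1 -- Compute swept area:
  A = pi * (D/2)^2 = pi * (49/2)^2 = 1885.74 m^2
Step 2 -- Apply wind power equation:
  P = 0.5 * rho * A * v^3 * Cp
  v^3 = 5.6^3 = 175.616
  P = 0.5 * 1.233 * 1885.74 * 175.616 * 0.342
  P = 69824.1 W

69824.1


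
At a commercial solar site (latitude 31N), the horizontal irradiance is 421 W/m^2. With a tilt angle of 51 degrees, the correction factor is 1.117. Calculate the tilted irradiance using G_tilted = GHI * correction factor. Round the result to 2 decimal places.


Identify the given values:
  GHI = 421 W/m^2, tilt correction factor = 1.117
Apply the formula G_tilted = GHI * factor:
  G_tilted = 421 * 1.117
  G_tilted = 470.26 W/m^2

470.26


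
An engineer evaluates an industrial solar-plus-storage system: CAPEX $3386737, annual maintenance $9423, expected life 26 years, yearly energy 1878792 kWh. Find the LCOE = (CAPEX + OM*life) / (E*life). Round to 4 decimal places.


Total cost = CAPEX + OM * lifetime = 3386737 + 9423 * 26 = 3386737 + 244998 = 3631735
Total generation = annual * lifetime = 1878792 * 26 = 48848592 kWh
LCOE = 3631735 / 48848592
LCOE = 0.0743 $/kWh

0.0743


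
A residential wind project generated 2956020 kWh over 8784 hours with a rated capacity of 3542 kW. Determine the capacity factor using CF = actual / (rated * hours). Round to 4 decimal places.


Capacity factor = actual output / maximum possible output
Maximum possible = rated * hours = 3542 * 8784 = 31112928 kWh
CF = 2956020 / 31112928
CF = 0.0950

0.0950


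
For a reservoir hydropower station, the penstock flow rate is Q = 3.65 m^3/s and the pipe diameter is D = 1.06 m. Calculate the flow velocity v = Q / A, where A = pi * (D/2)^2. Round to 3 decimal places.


Compute pipe cross-sectional area:
  A = pi * (D/2)^2 = pi * (1.06/2)^2 = 0.8825 m^2
Calculate velocity:
  v = Q / A = 3.65 / 0.8825
  v = 4.136 m/s

4.136


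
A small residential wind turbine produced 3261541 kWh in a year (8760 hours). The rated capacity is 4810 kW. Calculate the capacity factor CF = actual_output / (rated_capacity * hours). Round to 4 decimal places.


Capacity factor = actual output / maximum possible output
Maximum possible = rated * hours = 4810 * 8760 = 42135600 kWh
CF = 3261541 / 42135600
CF = 0.0774

0.0774


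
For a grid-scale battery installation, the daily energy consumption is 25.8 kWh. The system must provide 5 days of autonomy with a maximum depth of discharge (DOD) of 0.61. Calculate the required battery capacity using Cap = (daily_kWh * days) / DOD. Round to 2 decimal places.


Total energy needed = daily * days = 25.8 * 5 = 129.0 kWh
Account for depth of discharge:
  Cap = total_energy / DOD = 129.0 / 0.61
  Cap = 211.48 kWh

211.48


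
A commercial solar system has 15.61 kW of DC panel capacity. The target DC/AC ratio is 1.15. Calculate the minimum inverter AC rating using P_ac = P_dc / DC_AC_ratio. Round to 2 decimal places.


The inverter AC capacity is determined by the DC/AC ratio.
Given: P_dc = 15.61 kW, DC/AC ratio = 1.15
P_ac = P_dc / ratio = 15.61 / 1.15
P_ac = 13.57 kW

13.57


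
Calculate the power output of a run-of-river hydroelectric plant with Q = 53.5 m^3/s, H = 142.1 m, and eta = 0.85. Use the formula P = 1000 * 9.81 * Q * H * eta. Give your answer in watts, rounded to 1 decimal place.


Apply the hydropower formula P = rho * g * Q * H * eta
rho * g = 1000 * 9.81 = 9810.0
P = 9810.0 * 53.5 * 142.1 * 0.85
P = 63392195.5 W

63392195.5


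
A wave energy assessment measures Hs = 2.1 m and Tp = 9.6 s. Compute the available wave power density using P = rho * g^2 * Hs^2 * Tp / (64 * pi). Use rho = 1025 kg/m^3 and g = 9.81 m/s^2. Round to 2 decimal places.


Apply wave power formula:
  g^2 = 9.81^2 = 96.2361
  Hs^2 = 2.1^2 = 4.41
  Numerator = rho * g^2 * Hs^2 * Tp = 1025 * 96.2361 * 4.41 * 9.6 = 4176107.82
  Denominator = 64 * pi = 201.0619
  P = 4176107.82 / 201.0619 = 20770.26 W/m

20770.26


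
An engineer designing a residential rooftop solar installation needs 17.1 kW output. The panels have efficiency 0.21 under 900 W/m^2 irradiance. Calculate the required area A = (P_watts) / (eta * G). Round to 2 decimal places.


Convert target power to watts: P = 17.1 * 1000 = 17100.0 W
Compute denominator: eta * G = 0.21 * 900 = 189.0
Required area A = P / (eta * G) = 17100.0 / 189.0
A = 90.48 m^2

90.48


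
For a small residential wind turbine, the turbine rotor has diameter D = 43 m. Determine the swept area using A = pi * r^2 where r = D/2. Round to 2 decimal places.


Compute the rotor radius:
  r = D / 2 = 43 / 2 = 21.5 m
Calculate swept area:
  A = pi * r^2 = pi * 21.5^2
  A = 1452.20 m^2

1452.20


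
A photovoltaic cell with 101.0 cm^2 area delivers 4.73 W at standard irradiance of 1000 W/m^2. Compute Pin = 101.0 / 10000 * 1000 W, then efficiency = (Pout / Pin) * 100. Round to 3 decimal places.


First compute the input power:
  Pin = area_cm2 / 10000 * G = 101.0 / 10000 * 1000 = 10.1 W
Then compute efficiency:
  Efficiency = (Pout / Pin) * 100 = (4.73 / 10.1) * 100
  Efficiency = 46.832%

46.832


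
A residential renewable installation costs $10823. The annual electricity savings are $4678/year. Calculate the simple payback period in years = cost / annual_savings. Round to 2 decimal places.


Simple payback period = initial cost / annual savings
Payback = 10823 / 4678
Payback = 2.31 years

2.31


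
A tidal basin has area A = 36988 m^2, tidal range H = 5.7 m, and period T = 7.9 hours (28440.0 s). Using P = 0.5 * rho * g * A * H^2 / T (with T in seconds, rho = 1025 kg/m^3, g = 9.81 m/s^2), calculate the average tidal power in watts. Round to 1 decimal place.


Convert period to seconds: T = 7.9 * 3600 = 28440.0 s
H^2 = 5.7^2 = 32.49
P = 0.5 * rho * g * A * H^2 / T
P = 0.5 * 1025 * 9.81 * 36988 * 32.49 / 28440.0
P = 212443.7 W

212443.7


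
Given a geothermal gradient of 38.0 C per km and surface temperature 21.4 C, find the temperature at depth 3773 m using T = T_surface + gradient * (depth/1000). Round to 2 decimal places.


Convert depth to km: 3773 / 1000 = 3.773 km
Temperature increase = gradient * depth_km = 38.0 * 3.773 = 143.37 C
Temperature at depth = T_surface + delta_T = 21.4 + 143.37
T = 164.77 C

164.77


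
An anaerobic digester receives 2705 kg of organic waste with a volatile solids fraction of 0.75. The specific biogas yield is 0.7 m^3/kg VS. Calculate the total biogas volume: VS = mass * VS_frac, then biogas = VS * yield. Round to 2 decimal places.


Compute volatile solids:
  VS = mass * VS_fraction = 2705 * 0.75 = 2028.75 kg
Calculate biogas volume:
  Biogas = VS * specific_yield = 2028.75 * 0.7
  Biogas = 1420.13 m^3

1420.13


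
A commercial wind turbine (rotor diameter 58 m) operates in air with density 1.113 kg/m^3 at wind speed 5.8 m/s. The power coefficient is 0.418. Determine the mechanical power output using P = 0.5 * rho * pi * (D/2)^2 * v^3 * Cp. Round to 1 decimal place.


Step 1 -- Compute swept area:
  A = pi * (D/2)^2 = pi * (58/2)^2 = 2642.08 m^2
Step 2 -- Apply wind power equation:
  P = 0.5 * rho * A * v^3 * Cp
  v^3 = 5.8^3 = 195.112
  P = 0.5 * 1.113 * 2642.08 * 195.112 * 0.418
  P = 119914.4 W

119914.4


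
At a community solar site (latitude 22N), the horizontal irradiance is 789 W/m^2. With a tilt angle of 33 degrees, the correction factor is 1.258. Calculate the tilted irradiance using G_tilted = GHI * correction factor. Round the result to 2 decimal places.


Identify the given values:
  GHI = 789 W/m^2, tilt correction factor = 1.258
Apply the formula G_tilted = GHI * factor:
  G_tilted = 789 * 1.258
  G_tilted = 992.56 W/m^2

992.56


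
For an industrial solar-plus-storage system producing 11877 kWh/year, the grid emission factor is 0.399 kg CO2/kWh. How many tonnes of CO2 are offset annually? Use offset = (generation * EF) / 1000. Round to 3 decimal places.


CO2 offset in kg = generation * emission_factor
CO2 offset = 11877 * 0.399 = 4738.92 kg
Convert to tonnes:
  CO2 offset = 4738.92 / 1000 = 4.739 tonnes

4.739


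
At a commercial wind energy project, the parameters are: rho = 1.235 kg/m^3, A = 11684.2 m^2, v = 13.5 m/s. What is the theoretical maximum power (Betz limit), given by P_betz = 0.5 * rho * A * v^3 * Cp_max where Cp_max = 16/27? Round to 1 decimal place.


The Betz coefficient Cp_max = 16/27 = 0.5926
v^3 = 13.5^3 = 2460.375
P_betz = 0.5 * rho * A * v^3 * Cp_max
P_betz = 0.5 * 1.235 * 11684.2 * 2460.375 * 0.5926
P_betz = 10519460.5 W

10519460.5


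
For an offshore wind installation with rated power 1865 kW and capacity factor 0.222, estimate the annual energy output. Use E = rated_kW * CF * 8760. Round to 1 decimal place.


Annual energy = rated_kW * capacity_factor * hours_per_year
Given: P_rated = 1865 kW, CF = 0.222, hours = 8760
E = 1865 * 0.222 * 8760
E = 3626902.8 kWh

3626902.8


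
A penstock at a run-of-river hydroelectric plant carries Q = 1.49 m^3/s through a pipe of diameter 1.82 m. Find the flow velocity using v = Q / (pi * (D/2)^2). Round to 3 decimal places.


Compute pipe cross-sectional area:
  A = pi * (D/2)^2 = pi * (1.82/2)^2 = 2.6016 m^2
Calculate velocity:
  v = Q / A = 1.49 / 2.6016
  v = 0.573 m/s

0.573


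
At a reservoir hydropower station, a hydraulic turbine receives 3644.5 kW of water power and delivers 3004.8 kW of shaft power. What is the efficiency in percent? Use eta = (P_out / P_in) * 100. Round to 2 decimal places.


Turbine efficiency = (output power / input power) * 100
eta = (3004.8 / 3644.5) * 100
eta = 82.45%

82.45


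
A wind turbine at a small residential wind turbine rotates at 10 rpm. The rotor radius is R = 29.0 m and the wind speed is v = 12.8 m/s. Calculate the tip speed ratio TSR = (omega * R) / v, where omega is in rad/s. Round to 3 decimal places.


Convert rotational speed to rad/s:
  omega = 10 * 2 * pi / 60 = 1.0472 rad/s
Compute tip speed:
  v_tip = omega * R = 1.0472 * 29.0 = 30.369 m/s
Tip speed ratio:
  TSR = v_tip / v_wind = 30.369 / 12.8 = 2.373

2.373


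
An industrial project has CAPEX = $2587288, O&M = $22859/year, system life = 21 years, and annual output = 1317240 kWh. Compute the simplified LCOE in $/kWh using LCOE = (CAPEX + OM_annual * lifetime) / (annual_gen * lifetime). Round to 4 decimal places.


Total cost = CAPEX + OM * lifetime = 2587288 + 22859 * 21 = 2587288 + 480039 = 3067327
Total generation = annual * lifetime = 1317240 * 21 = 27662040 kWh
LCOE = 3067327 / 27662040
LCOE = 0.1109 $/kWh

0.1109


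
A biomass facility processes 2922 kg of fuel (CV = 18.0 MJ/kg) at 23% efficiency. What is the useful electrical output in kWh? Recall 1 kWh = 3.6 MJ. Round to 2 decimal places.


Total energy = mass * CV = 2922 * 18.0 = 52596.0 MJ
Useful energy = total * eta = 52596.0 * 0.23 = 12097.08 MJ
Convert to kWh: 12097.08 / 3.6
Useful energy = 3360.30 kWh

3360.30


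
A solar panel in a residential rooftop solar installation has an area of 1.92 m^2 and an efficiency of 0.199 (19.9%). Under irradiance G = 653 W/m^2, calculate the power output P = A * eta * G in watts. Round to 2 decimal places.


Use the solar power formula P = A * eta * G.
Given: A = 1.92 m^2, eta = 0.199, G = 653 W/m^2
P = 1.92 * 0.199 * 653
P = 249.50 W

249.50


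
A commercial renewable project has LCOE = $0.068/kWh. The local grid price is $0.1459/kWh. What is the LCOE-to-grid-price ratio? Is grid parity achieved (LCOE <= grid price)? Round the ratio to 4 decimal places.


Compare LCOE to grid price:
  LCOE = $0.068/kWh, Grid price = $0.1459/kWh
  Ratio = LCOE / grid_price = 0.068 / 0.1459 = 0.4661
  Grid parity achieved (ratio <= 1)? yes

0.4661


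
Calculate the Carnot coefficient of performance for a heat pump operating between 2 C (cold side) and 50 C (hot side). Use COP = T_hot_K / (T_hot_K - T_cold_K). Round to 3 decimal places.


Convert to Kelvin:
  T_hot = 50 + 273.15 = 323.15 K
  T_cold = 2 + 273.15 = 275.15 K
Apply Carnot COP formula:
  COP = T_hot_K / (T_hot_K - T_cold_K) = 323.15 / 48.0
  COP = 6.732

6.732


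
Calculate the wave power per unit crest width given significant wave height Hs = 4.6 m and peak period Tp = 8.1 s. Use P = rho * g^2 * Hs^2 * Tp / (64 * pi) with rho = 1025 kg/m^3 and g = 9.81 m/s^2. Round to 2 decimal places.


Apply wave power formula:
  g^2 = 9.81^2 = 96.2361
  Hs^2 = 4.6^2 = 21.16
  Numerator = rho * g^2 * Hs^2 * Tp = 1025 * 96.2361 * 21.16 * 8.1 = 16906844.66
  Denominator = 64 * pi = 201.0619
  P = 16906844.66 / 201.0619 = 84087.75 W/m

84087.75


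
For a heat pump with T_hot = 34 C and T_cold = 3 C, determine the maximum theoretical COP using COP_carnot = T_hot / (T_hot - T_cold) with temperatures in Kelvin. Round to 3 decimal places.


Convert to Kelvin:
  T_hot = 34 + 273.15 = 307.15 K
  T_cold = 3 + 273.15 = 276.15 K
Apply Carnot COP formula:
  COP = T_hot_K / (T_hot_K - T_cold_K) = 307.15 / 31.0
  COP = 9.908

9.908


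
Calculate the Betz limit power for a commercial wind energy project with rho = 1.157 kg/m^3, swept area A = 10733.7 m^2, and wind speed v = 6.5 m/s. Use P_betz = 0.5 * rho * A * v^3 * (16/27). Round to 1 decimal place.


The Betz coefficient Cp_max = 16/27 = 0.5926
v^3 = 6.5^3 = 274.625
P_betz = 0.5 * rho * A * v^3 * Cp_max
P_betz = 0.5 * 1.157 * 10733.7 * 274.625 * 0.5926
P_betz = 1010529.8 W

1010529.8


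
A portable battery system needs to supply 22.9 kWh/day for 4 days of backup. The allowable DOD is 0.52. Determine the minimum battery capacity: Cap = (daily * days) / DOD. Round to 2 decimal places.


Total energy needed = daily * days = 22.9 * 4 = 91.6 kWh
Account for depth of discharge:
  Cap = total_energy / DOD = 91.6 / 0.52
  Cap = 176.15 kWh

176.15


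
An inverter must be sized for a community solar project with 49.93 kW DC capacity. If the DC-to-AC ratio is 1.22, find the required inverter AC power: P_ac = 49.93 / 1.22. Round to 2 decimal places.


The inverter AC capacity is determined by the DC/AC ratio.
Given: P_dc = 49.93 kW, DC/AC ratio = 1.22
P_ac = P_dc / ratio = 49.93 / 1.22
P_ac = 40.93 kW

40.93


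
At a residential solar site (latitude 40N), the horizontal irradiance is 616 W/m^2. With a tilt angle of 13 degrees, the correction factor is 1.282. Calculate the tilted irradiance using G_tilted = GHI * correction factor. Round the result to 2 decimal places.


Identify the given values:
  GHI = 616 W/m^2, tilt correction factor = 1.282
Apply the formula G_tilted = GHI * factor:
  G_tilted = 616 * 1.282
  G_tilted = 789.71 W/m^2

789.71


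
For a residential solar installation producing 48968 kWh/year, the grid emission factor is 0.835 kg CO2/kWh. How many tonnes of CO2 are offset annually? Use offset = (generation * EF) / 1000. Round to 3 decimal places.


CO2 offset in kg = generation * emission_factor
CO2 offset = 48968 * 0.835 = 40888.28 kg
Convert to tonnes:
  CO2 offset = 40888.28 / 1000 = 40.888 tonnes

40.888


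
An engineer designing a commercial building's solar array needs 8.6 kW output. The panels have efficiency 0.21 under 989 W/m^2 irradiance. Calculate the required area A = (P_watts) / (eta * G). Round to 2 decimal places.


Convert target power to watts: P = 8.6 * 1000 = 8600.0 W
Compute denominator: eta * G = 0.21 * 989 = 207.69
Required area A = P / (eta * G) = 8600.0 / 207.69
A = 41.41 m^2

41.41


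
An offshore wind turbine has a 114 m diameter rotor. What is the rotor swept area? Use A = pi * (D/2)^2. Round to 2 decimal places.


Compute the rotor radius:
  r = D / 2 = 114 / 2 = 57.0 m
Calculate swept area:
  A = pi * r^2 = pi * 57.0^2
  A = 10207.03 m^2

10207.03


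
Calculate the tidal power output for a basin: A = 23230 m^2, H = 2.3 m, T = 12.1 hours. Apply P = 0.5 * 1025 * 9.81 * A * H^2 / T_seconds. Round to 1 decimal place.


Convert period to seconds: T = 12.1 * 3600 = 43560.0 s
H^2 = 2.3^2 = 5.29
P = 0.5 * rho * g * A * H^2 / T
P = 0.5 * 1025 * 9.81 * 23230 * 5.29 / 43560.0
P = 14183.4 W

14183.4


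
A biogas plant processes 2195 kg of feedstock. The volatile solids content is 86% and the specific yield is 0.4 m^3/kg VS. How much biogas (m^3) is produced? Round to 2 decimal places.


Compute volatile solids:
  VS = mass * VS_fraction = 2195 * 0.86 = 1887.7 kg
Calculate biogas volume:
  Biogas = VS * specific_yield = 1887.7 * 0.4
  Biogas = 755.08 m^3

755.08


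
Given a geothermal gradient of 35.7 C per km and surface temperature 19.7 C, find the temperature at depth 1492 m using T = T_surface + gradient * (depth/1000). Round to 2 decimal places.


Convert depth to km: 1492 / 1000 = 1.492 km
Temperature increase = gradient * depth_km = 35.7 * 1.492 = 53.26 C
Temperature at depth = T_surface + delta_T = 19.7 + 53.26
T = 72.96 C

72.96


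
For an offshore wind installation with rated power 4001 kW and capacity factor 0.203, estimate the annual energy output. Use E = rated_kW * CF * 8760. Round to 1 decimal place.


Annual energy = rated_kW * capacity_factor * hours_per_year
Given: P_rated = 4001 kW, CF = 0.203, hours = 8760
E = 4001 * 0.203 * 8760
E = 7114898.3 kWh

7114898.3


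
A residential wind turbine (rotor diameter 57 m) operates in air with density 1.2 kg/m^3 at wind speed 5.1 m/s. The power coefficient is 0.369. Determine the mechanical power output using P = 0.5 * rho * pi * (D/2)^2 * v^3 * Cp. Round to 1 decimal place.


Step 1 -- Compute swept area:
  A = pi * (D/2)^2 = pi * (57/2)^2 = 2551.76 m^2
Step 2 -- Apply wind power equation:
  P = 0.5 * rho * A * v^3 * Cp
  v^3 = 5.1^3 = 132.651
  P = 0.5 * 1.2 * 2551.76 * 132.651 * 0.369
  P = 74942.4 W

74942.4


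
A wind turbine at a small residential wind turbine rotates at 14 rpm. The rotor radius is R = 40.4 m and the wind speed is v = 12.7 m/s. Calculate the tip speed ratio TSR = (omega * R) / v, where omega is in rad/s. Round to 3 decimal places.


Convert rotational speed to rad/s:
  omega = 14 * 2 * pi / 60 = 1.4661 rad/s
Compute tip speed:
  v_tip = omega * R = 1.4661 * 40.4 = 59.229 m/s
Tip speed ratio:
  TSR = v_tip / v_wind = 59.229 / 12.7 = 4.664

4.664


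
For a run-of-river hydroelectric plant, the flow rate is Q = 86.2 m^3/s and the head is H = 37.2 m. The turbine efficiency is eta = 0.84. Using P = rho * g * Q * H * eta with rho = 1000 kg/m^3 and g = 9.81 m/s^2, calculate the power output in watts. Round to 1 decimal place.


Apply the hydropower formula P = rho * g * Q * H * eta
rho * g = 1000 * 9.81 = 9810.0
P = 9810.0 * 86.2 * 37.2 * 0.84
P = 26423996.3 W

26423996.3


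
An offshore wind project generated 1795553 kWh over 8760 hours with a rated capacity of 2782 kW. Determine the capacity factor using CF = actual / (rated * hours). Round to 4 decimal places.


Capacity factor = actual output / maximum possible output
Maximum possible = rated * hours = 2782 * 8760 = 24370320 kWh
CF = 1795553 / 24370320
CF = 0.0737

0.0737


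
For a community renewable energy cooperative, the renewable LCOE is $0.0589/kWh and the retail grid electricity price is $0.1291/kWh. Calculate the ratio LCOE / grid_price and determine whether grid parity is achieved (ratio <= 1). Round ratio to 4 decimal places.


Compare LCOE to grid price:
  LCOE = $0.0589/kWh, Grid price = $0.1291/kWh
  Ratio = LCOE / grid_price = 0.0589 / 0.1291 = 0.4562
  Grid parity achieved (ratio <= 1)? yes

0.4562


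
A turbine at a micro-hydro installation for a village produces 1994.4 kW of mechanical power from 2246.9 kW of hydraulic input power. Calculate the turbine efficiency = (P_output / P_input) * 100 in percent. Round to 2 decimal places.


Turbine efficiency = (output power / input power) * 100
eta = (1994.4 / 2246.9) * 100
eta = 88.76%

88.76


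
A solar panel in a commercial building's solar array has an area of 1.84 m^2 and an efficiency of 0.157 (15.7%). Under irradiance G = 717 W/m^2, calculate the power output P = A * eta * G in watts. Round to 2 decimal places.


Use the solar power formula P = A * eta * G.
Given: A = 1.84 m^2, eta = 0.157, G = 717 W/m^2
P = 1.84 * 0.157 * 717
P = 207.13 W

207.13


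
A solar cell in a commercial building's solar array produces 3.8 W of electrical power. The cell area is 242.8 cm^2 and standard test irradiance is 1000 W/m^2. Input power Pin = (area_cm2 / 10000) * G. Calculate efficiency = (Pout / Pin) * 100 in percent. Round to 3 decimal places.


First compute the input power:
  Pin = area_cm2 / 10000 * G = 242.8 / 10000 * 1000 = 24.28 W
Then compute efficiency:
  Efficiency = (Pout / Pin) * 100 = (3.8 / 24.28) * 100
  Efficiency = 15.651%

15.651


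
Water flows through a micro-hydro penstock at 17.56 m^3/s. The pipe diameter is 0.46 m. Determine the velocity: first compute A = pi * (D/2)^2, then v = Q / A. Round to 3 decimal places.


Compute pipe cross-sectional area:
  A = pi * (D/2)^2 = pi * (0.46/2)^2 = 0.1662 m^2
Calculate velocity:
  v = Q / A = 17.56 / 0.1662
  v = 105.662 m/s

105.662


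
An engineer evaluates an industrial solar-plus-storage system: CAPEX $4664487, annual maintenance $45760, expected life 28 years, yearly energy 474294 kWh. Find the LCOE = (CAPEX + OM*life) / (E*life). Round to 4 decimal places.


Total cost = CAPEX + OM * lifetime = 4664487 + 45760 * 28 = 4664487 + 1281280 = 5945767
Total generation = annual * lifetime = 474294 * 28 = 13280232 kWh
LCOE = 5945767 / 13280232
LCOE = 0.4477 $/kWh

0.4477


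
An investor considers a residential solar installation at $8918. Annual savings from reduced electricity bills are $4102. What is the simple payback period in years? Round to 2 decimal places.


Simple payback period = initial cost / annual savings
Payback = 8918 / 4102
Payback = 2.17 years

2.17


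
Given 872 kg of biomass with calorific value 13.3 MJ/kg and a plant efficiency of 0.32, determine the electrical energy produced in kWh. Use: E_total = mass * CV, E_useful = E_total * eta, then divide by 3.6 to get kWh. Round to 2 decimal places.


Total energy = mass * CV = 872 * 13.3 = 11597.6 MJ
Useful energy = total * eta = 11597.6 * 0.32 = 3711.23 MJ
Convert to kWh: 3711.23 / 3.6
Useful energy = 1030.90 kWh

1030.90


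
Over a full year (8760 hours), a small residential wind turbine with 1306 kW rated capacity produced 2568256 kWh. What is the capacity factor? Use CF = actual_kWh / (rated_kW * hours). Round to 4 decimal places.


Capacity factor = actual output / maximum possible output
Maximum possible = rated * hours = 1306 * 8760 = 11440560 kWh
CF = 2568256 / 11440560
CF = 0.2245

0.2245


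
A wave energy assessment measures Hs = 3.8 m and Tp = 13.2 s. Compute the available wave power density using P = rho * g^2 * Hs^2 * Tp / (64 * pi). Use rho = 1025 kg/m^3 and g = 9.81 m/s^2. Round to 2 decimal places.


Apply wave power formula:
  g^2 = 9.81^2 = 96.2361
  Hs^2 = 3.8^2 = 14.44
  Numerator = rho * g^2 * Hs^2 * Tp = 1025 * 96.2361 * 14.44 * 13.2 = 18801954.81
  Denominator = 64 * pi = 201.0619
  P = 18801954.81 / 201.0619 = 93513.25 W/m

93513.25


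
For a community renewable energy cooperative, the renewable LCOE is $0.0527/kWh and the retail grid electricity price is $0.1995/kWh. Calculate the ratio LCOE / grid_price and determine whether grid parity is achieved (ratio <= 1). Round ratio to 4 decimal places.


Compare LCOE to grid price:
  LCOE = $0.0527/kWh, Grid price = $0.1995/kWh
  Ratio = LCOE / grid_price = 0.0527 / 0.1995 = 0.2642
  Grid parity achieved (ratio <= 1)? yes

0.2642


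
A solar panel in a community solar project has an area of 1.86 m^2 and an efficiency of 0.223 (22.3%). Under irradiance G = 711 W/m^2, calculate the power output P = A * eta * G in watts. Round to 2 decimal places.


Use the solar power formula P = A * eta * G.
Given: A = 1.86 m^2, eta = 0.223, G = 711 W/m^2
P = 1.86 * 0.223 * 711
P = 294.91 W

294.91


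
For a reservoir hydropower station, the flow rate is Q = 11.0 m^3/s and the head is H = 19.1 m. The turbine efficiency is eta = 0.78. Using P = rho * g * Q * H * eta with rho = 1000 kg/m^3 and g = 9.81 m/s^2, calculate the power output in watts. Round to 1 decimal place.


Apply the hydropower formula P = rho * g * Q * H * eta
rho * g = 1000 * 9.81 = 9810.0
P = 9810.0 * 11.0 * 19.1 * 0.78
P = 1607643.2 W

1607643.2


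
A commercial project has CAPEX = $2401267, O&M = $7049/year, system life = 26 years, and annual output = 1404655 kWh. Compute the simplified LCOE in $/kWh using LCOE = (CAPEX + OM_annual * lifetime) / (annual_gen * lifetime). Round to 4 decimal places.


Total cost = CAPEX + OM * lifetime = 2401267 + 7049 * 26 = 2401267 + 183274 = 2584541
Total generation = annual * lifetime = 1404655 * 26 = 36521030 kWh
LCOE = 2584541 / 36521030
LCOE = 0.0708 $/kWh

0.0708


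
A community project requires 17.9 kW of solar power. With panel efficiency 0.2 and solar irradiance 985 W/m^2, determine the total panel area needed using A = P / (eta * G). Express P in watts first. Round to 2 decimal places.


Convert target power to watts: P = 17.9 * 1000 = 17900.0 W
Compute denominator: eta * G = 0.2 * 985 = 197.0
Required area A = P / (eta * G) = 17900.0 / 197.0
A = 90.86 m^2

90.86


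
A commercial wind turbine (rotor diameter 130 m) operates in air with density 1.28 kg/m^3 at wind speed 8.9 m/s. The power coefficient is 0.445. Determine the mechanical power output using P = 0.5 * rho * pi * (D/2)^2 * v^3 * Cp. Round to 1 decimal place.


Step 1 -- Compute swept area:
  A = pi * (D/2)^2 = pi * (130/2)^2 = 13273.23 m^2
Step 2 -- Apply wind power equation:
  P = 0.5 * rho * A * v^3 * Cp
  v^3 = 8.9^3 = 704.969
  P = 0.5 * 1.28 * 13273.23 * 704.969 * 0.445
  P = 2664934.8 W

2664934.8


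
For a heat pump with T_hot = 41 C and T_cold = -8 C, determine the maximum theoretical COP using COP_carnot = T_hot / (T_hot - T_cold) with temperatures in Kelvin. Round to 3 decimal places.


Convert to Kelvin:
  T_hot = 41 + 273.15 = 314.15 K
  T_cold = -8 + 273.15 = 265.15 K
Apply Carnot COP formula:
  COP = T_hot_K / (T_hot_K - T_cold_K) = 314.15 / 49.0
  COP = 6.411

6.411


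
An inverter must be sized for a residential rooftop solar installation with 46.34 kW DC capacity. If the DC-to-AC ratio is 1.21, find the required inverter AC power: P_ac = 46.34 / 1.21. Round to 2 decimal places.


The inverter AC capacity is determined by the DC/AC ratio.
Given: P_dc = 46.34 kW, DC/AC ratio = 1.21
P_ac = P_dc / ratio = 46.34 / 1.21
P_ac = 38.30 kW

38.30


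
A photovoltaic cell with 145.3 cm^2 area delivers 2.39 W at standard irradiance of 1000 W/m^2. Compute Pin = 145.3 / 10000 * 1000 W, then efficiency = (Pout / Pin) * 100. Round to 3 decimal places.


First compute the input power:
  Pin = area_cm2 / 10000 * G = 145.3 / 10000 * 1000 = 14.53 W
Then compute efficiency:
  Efficiency = (Pout / Pin) * 100 = (2.39 / 14.53) * 100
  Efficiency = 16.449%

16.449


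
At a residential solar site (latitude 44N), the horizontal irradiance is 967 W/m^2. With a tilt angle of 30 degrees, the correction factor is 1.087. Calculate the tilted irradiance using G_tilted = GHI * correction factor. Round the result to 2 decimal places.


Identify the given values:
  GHI = 967 W/m^2, tilt correction factor = 1.087
Apply the formula G_tilted = GHI * factor:
  G_tilted = 967 * 1.087
  G_tilted = 1051.13 W/m^2

1051.13


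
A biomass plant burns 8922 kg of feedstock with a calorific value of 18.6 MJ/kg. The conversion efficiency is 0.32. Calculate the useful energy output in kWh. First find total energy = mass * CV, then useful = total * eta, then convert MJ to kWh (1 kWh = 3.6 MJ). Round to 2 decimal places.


Total energy = mass * CV = 8922 * 18.6 = 165949.2 MJ
Useful energy = total * eta = 165949.2 * 0.32 = 53103.74 MJ
Convert to kWh: 53103.74 / 3.6
Useful energy = 14751.04 kWh

14751.04


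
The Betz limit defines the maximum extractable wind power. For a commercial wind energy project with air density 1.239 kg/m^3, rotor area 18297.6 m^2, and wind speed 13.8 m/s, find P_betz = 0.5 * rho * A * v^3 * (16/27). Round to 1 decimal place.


The Betz coefficient Cp_max = 16/27 = 0.5926
v^3 = 13.8^3 = 2628.072
P_betz = 0.5 * rho * A * v^3 * Cp_max
P_betz = 0.5 * 1.239 * 18297.6 * 2628.072 * 0.5926
P_betz = 17653422.6 W

17653422.6


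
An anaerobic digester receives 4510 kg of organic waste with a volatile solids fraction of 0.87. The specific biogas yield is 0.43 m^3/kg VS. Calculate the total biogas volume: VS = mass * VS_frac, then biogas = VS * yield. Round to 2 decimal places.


Compute volatile solids:
  VS = mass * VS_fraction = 4510 * 0.87 = 3923.7 kg
Calculate biogas volume:
  Biogas = VS * specific_yield = 3923.7 * 0.43
  Biogas = 1687.19 m^3

1687.19


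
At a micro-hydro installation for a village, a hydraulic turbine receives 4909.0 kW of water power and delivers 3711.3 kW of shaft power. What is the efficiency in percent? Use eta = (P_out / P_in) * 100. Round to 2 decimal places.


Turbine efficiency = (output power / input power) * 100
eta = (3711.3 / 4909.0) * 100
eta = 75.60%

75.60


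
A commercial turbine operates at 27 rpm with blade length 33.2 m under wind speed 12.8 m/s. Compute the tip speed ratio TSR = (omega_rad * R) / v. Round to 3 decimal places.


Convert rotational speed to rad/s:
  omega = 27 * 2 * pi / 60 = 2.8274 rad/s
Compute tip speed:
  v_tip = omega * R = 2.8274 * 33.2 = 93.871 m/s
Tip speed ratio:
  TSR = v_tip / v_wind = 93.871 / 12.8 = 7.334

7.334


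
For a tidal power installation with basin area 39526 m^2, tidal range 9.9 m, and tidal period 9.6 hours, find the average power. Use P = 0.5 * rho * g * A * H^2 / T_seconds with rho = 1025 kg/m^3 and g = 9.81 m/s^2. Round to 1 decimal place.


Convert period to seconds: T = 9.6 * 3600 = 34560.0 s
H^2 = 9.9^2 = 98.01
P = 0.5 * rho * g * A * H^2 / T
P = 0.5 * 1025 * 9.81 * 39526 * 98.01 / 34560.0
P = 563562.9 W

563562.9


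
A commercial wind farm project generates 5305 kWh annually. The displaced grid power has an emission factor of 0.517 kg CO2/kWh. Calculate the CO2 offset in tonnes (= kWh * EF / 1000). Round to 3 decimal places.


CO2 offset in kg = generation * emission_factor
CO2 offset = 5305 * 0.517 = 2742.69 kg
Convert to tonnes:
  CO2 offset = 2742.69 / 1000 = 2.743 tonnes

2.743


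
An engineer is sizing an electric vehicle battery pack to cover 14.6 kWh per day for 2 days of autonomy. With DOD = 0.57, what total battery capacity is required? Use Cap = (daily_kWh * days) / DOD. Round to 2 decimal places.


Total energy needed = daily * days = 14.6 * 2 = 29.2 kWh
Account for depth of discharge:
  Cap = total_energy / DOD = 29.2 / 0.57
  Cap = 51.23 kWh

51.23


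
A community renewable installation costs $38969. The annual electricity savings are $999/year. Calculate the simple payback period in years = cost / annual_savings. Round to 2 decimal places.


Simple payback period = initial cost / annual savings
Payback = 38969 / 999
Payback = 39.01 years

39.01


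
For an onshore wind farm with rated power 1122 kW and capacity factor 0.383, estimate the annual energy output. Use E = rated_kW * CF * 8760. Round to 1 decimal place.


Annual energy = rated_kW * capacity_factor * hours_per_year
Given: P_rated = 1122 kW, CF = 0.383, hours = 8760
E = 1122 * 0.383 * 8760
E = 3764399.8 kWh

3764399.8


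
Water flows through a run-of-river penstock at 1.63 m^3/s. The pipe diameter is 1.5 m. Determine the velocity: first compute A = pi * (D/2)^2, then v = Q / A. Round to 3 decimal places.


Compute pipe cross-sectional area:
  A = pi * (D/2)^2 = pi * (1.5/2)^2 = 1.7671 m^2
Calculate velocity:
  v = Q / A = 1.63 / 1.7671
  v = 0.922 m/s

0.922


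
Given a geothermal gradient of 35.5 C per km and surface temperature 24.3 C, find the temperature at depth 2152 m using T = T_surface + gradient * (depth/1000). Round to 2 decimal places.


Convert depth to km: 2152 / 1000 = 2.152 km
Temperature increase = gradient * depth_km = 35.5 * 2.152 = 76.4 C
Temperature at depth = T_surface + delta_T = 24.3 + 76.4
T = 100.70 C

100.70


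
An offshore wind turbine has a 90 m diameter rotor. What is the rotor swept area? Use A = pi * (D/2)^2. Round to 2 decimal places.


Compute the rotor radius:
  r = D / 2 = 90 / 2 = 45.0 m
Calculate swept area:
  A = pi * r^2 = pi * 45.0^2
  A = 6361.73 m^2

6361.73


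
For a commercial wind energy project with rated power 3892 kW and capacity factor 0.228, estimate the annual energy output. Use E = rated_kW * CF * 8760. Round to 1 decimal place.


Annual energy = rated_kW * capacity_factor * hours_per_year
Given: P_rated = 3892 kW, CF = 0.228, hours = 8760
E = 3892 * 0.228 * 8760
E = 7773413.8 kWh

7773413.8


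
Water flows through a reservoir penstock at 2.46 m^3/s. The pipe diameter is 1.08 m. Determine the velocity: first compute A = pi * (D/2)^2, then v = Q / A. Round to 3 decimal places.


Compute pipe cross-sectional area:
  A = pi * (D/2)^2 = pi * (1.08/2)^2 = 0.9161 m^2
Calculate velocity:
  v = Q / A = 2.46 / 0.9161
  v = 2.685 m/s

2.685


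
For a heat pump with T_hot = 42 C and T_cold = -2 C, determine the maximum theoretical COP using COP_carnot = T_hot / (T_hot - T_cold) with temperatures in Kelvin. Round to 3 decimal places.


Convert to Kelvin:
  T_hot = 42 + 273.15 = 315.15 K
  T_cold = -2 + 273.15 = 271.15 K
Apply Carnot COP formula:
  COP = T_hot_K / (T_hot_K - T_cold_K) = 315.15 / 44.0
  COP = 7.163

7.163


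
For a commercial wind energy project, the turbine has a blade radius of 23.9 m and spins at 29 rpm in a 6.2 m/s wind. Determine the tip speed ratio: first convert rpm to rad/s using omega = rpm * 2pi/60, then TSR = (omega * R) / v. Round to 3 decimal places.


Convert rotational speed to rad/s:
  omega = 29 * 2 * pi / 60 = 3.0369 rad/s
Compute tip speed:
  v_tip = omega * R = 3.0369 * 23.9 = 72.581 m/s
Tip speed ratio:
  TSR = v_tip / v_wind = 72.581 / 6.2 = 11.707

11.707


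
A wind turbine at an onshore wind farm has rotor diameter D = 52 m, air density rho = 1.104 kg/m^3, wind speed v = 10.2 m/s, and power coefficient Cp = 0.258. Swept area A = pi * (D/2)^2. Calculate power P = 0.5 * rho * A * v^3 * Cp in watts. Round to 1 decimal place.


Step 1 -- Compute swept area:
  A = pi * (D/2)^2 = pi * (52/2)^2 = 2123.72 m^2
Step 2 -- Apply wind power equation:
  P = 0.5 * rho * A * v^3 * Cp
  v^3 = 10.2^3 = 1061.208
  P = 0.5 * 1.104 * 2123.72 * 1061.208 * 0.258
  P = 320963.7 W

320963.7


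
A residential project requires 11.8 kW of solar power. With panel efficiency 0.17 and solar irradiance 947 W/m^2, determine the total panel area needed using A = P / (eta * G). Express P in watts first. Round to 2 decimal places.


Convert target power to watts: P = 11.8 * 1000 = 11800.0 W
Compute denominator: eta * G = 0.17 * 947 = 160.99
Required area A = P / (eta * G) = 11800.0 / 160.99
A = 73.30 m^2

73.30


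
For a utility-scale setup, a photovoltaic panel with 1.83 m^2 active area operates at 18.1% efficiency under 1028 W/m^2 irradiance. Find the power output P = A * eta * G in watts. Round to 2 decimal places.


Use the solar power formula P = A * eta * G.
Given: A = 1.83 m^2, eta = 0.181, G = 1028 W/m^2
P = 1.83 * 0.181 * 1028
P = 340.50 W

340.50


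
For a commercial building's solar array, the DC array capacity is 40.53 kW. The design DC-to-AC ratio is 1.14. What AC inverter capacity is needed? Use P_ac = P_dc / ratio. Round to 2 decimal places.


The inverter AC capacity is determined by the DC/AC ratio.
Given: P_dc = 40.53 kW, DC/AC ratio = 1.14
P_ac = P_dc / ratio = 40.53 / 1.14
P_ac = 35.55 kW

35.55


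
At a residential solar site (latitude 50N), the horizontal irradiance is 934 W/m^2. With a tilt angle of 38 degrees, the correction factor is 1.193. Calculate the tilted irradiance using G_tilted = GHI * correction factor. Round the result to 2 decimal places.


Identify the given values:
  GHI = 934 W/m^2, tilt correction factor = 1.193
Apply the formula G_tilted = GHI * factor:
  G_tilted = 934 * 1.193
  G_tilted = 1114.26 W/m^2

1114.26


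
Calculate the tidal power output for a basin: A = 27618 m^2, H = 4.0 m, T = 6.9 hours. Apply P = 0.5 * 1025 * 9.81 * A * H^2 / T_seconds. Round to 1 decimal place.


Convert period to seconds: T = 6.9 * 3600 = 24840.0 s
H^2 = 4.0^2 = 16.0
P = 0.5 * rho * g * A * H^2 / T
P = 0.5 * 1025 * 9.81 * 27618 * 16.0 / 24840.0
P = 89438.3 W

89438.3


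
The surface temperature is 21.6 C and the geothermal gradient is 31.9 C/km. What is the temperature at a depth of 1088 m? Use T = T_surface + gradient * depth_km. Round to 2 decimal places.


Convert depth to km: 1088 / 1000 = 1.088 km
Temperature increase = gradient * depth_km = 31.9 * 1.088 = 34.71 C
Temperature at depth = T_surface + delta_T = 21.6 + 34.71
T = 56.31 C

56.31


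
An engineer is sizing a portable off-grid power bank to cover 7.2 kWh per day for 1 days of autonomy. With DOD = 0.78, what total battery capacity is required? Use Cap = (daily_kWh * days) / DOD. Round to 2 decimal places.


Total energy needed = daily * days = 7.2 * 1 = 7.2 kWh
Account for depth of discharge:
  Cap = total_energy / DOD = 7.2 / 0.78
  Cap = 9.23 kWh

9.23


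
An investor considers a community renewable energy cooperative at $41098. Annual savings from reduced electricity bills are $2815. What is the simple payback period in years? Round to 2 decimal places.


Simple payback period = initial cost / annual savings
Payback = 41098 / 2815
Payback = 14.60 years

14.60


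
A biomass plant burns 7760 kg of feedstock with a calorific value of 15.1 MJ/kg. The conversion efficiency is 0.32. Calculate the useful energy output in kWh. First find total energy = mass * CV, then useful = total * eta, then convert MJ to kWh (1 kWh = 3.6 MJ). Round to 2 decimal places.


Total energy = mass * CV = 7760 * 15.1 = 117176.0 MJ
Useful energy = total * eta = 117176.0 * 0.32 = 37496.32 MJ
Convert to kWh: 37496.32 / 3.6
Useful energy = 10415.64 kWh

10415.64


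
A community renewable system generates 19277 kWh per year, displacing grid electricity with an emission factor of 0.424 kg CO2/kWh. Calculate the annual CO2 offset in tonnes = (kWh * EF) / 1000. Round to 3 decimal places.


CO2 offset in kg = generation * emission_factor
CO2 offset = 19277 * 0.424 = 8173.45 kg
Convert to tonnes:
  CO2 offset = 8173.45 / 1000 = 8.173 tonnes

8.173


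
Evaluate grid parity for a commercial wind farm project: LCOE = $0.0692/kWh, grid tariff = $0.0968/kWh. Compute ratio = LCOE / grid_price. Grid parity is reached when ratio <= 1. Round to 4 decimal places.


Compare LCOE to grid price:
  LCOE = $0.0692/kWh, Grid price = $0.0968/kWh
  Ratio = LCOE / grid_price = 0.0692 / 0.0968 = 0.7149
  Grid parity achieved (ratio <= 1)? yes

0.7149


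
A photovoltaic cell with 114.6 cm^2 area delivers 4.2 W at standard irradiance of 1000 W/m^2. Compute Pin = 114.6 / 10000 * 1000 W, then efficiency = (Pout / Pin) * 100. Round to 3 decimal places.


First compute the input power:
  Pin = area_cm2 / 10000 * G = 114.6 / 10000 * 1000 = 11.46 W
Then compute efficiency:
  Efficiency = (Pout / Pin) * 100 = (4.2 / 11.46) * 100
  Efficiency = 36.649%

36.649
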